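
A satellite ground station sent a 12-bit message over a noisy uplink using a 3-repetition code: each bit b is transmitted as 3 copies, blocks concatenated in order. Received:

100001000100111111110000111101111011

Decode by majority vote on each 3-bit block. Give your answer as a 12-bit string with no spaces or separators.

Block 1 (100): 1 one → 0
Block 2 (001): 1 one → 0
Block 3 (000): 0 ones → 0
Block 4 (100): 1 one → 0
Block 5 (111): 3 ones → 1
Block 6 (111): 3 ones → 1
Block 7 (110): 2 ones → 1
Block 8 (000): 0 ones → 0
Block 9 (111): 3 ones → 1
Block 10 (101): 2 ones → 1
Block 11 (111): 3 ones → 1
Block 12 (011): 2 ones → 1

000011101111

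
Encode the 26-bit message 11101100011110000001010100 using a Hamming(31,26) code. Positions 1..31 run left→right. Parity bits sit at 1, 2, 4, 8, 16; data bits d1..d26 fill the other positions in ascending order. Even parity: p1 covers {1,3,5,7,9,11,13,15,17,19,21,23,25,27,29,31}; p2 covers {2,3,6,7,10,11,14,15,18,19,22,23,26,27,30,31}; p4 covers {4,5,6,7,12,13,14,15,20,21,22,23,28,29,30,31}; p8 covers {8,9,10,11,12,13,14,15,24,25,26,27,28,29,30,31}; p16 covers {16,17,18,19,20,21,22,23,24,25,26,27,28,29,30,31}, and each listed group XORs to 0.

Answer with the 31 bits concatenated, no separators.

0111110111000111110000001010100

Place data at non-parity positions: p1 p2 1 p4 1 1 0 p8 1 1 0 0 0 1 1 p16 1 1 0 0 0 0 0 0 1 0 1 0 1 0 0
p1 (pos 1,3,5,7,9,11,13,15,17,19,21,23,25,27,29,31): XOR of data positions = 1⊕1⊕0⊕1⊕0⊕0⊕1⊕1⊕0⊕0⊕0⊕1⊕1⊕1⊕0 = 0
p2 (pos 2,3,6,7,10,11,14,15,18,19,22,23,26,27,30,31): XOR of data positions = 1⊕1⊕0⊕1⊕0⊕1⊕1⊕1⊕0⊕0⊕0⊕0⊕1⊕0⊕0 = 1
p4 (pos 4,5,6,7,12,13,14,15,20,21,22,23,28,29,30,31): XOR of data positions = 1⊕1⊕0⊕0⊕0⊕1⊕1⊕0⊕0⊕0⊕0⊕0⊕1⊕0⊕0 = 1
p8 (pos 8,9,10,11,12,13,14,15,24,25,26,27,28,29,30,31): XOR of data positions = 1⊕1⊕0⊕0⊕0⊕1⊕1⊕0⊕1⊕0⊕1⊕0⊕1⊕0⊕0 = 1
p16 (pos 16,17,18,19,20,21,22,23,24,25,26,27,28,29,30,31): XOR of data positions = 1⊕1⊕0⊕0⊕0⊕0⊕0⊕0⊕1⊕0⊕1⊕0⊕1⊕0⊕0 = 1
Codeword: 0111110111000111110000001010100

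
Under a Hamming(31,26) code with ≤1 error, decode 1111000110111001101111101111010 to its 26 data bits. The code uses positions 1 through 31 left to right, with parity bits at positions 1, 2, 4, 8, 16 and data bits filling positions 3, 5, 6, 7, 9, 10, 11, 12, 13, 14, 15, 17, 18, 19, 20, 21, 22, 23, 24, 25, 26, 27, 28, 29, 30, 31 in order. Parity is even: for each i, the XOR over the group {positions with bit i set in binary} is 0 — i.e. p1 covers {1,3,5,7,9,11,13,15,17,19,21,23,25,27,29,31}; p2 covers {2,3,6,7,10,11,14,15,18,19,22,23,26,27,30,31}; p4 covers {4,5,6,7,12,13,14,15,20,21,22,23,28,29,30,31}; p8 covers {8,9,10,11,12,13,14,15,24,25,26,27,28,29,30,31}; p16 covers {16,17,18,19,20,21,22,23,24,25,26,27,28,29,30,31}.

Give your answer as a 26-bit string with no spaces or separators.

10011011100101111101111010

s1 (pos 1,3,5,7,9,11,13,15,17,19,21,23,25,27,29,31): 1⊕1⊕0⊕0⊕1⊕1⊕1⊕0⊕1⊕1⊕1⊕1⊕1⊕1⊕0⊕0 = 1
s2 (pos 2,3,6,7,10,11,14,15,18,19,22,23,26,27,30,31): 1⊕1⊕0⊕0⊕0⊕1⊕0⊕0⊕0⊕1⊕1⊕1⊕1⊕1⊕1⊕0 = 1
s4 (pos 4,5,6,7,12,13,14,15,20,21,22,23,28,29,30,31): 1⊕0⊕0⊕0⊕1⊕1⊕0⊕0⊕1⊕1⊕1⊕1⊕1⊕0⊕1⊕0 = 1
s8 (pos 8,9,10,11,12,13,14,15,24,25,26,27,28,29,30,31): 1⊕1⊕0⊕1⊕1⊕1⊕0⊕0⊕0⊕1⊕1⊕1⊕1⊕0⊕1⊕0 = 0
s16 (pos 16,17,18,19,20,21,22,23,24,25,26,27,28,29,30,31): 1⊕1⊕0⊕1⊕1⊕1⊕1⊕1⊕0⊕1⊕1⊕1⊕1⊕0⊕1⊕0 = 0
Syndrome s16…s1 = 00111 → error at position 7.
Flip position 7: 1111000110111001101111101111010 → 1111001110111001101111101111010
Read data bits from positions 3,5,6,7,9,10,11,12,13,14,15,17,18,19,20,21,22,23,24,25,26,27,28,29,30,31: 10011011100101111101111010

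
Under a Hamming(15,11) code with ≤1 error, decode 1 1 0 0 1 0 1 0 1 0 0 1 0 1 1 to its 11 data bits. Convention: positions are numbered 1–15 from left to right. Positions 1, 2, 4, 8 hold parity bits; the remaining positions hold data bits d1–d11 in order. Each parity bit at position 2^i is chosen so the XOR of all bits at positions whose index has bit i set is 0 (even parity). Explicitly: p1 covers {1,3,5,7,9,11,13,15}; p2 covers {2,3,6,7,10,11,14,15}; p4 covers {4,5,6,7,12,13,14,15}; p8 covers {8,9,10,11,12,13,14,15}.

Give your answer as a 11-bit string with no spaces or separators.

00011001011

s1 (pos 1,3,5,7,9,11,13,15): 1⊕0⊕1⊕1⊕1⊕0⊕0⊕1 = 1
s2 (pos 2,3,6,7,10,11,14,15): 1⊕0⊕0⊕1⊕0⊕0⊕1⊕1 = 0
s4 (pos 4,5,6,7,12,13,14,15): 0⊕1⊕0⊕1⊕1⊕0⊕1⊕1 = 1
s8 (pos 8,9,10,11,12,13,14,15): 0⊕1⊕0⊕0⊕1⊕0⊕1⊕1 = 0
Syndrome s8…s1 = 0101 → error at position 5.
Flip position 5: 110010101001011 → 110000101001011
Read data bits from positions 3,5,6,7,9,10,11,12,13,14,15: 00011001011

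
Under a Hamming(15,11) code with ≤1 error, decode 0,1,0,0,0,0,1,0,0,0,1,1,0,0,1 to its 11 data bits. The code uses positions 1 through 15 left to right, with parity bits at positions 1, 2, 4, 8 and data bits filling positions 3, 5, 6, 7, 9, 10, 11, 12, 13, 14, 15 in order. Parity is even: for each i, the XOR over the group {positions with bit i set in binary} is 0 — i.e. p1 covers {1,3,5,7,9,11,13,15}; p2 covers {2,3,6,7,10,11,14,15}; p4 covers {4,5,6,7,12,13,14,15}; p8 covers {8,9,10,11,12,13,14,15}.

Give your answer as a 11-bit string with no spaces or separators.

00010011101

s1 (pos 1,3,5,7,9,11,13,15): 0⊕0⊕0⊕1⊕0⊕1⊕0⊕1 = 1
s2 (pos 2,3,6,7,10,11,14,15): 1⊕0⊕0⊕1⊕0⊕1⊕0⊕1 = 0
s4 (pos 4,5,6,7,12,13,14,15): 0⊕0⊕0⊕1⊕1⊕0⊕0⊕1 = 1
s8 (pos 8,9,10,11,12,13,14,15): 0⊕0⊕0⊕1⊕1⊕0⊕0⊕1 = 1
Syndrome s8…s1 = 1101 → error at position 13.
Flip position 13: 010000100011001 → 010000100011101
Read data bits from positions 3,5,6,7,9,10,11,12,13,14,15: 00010011101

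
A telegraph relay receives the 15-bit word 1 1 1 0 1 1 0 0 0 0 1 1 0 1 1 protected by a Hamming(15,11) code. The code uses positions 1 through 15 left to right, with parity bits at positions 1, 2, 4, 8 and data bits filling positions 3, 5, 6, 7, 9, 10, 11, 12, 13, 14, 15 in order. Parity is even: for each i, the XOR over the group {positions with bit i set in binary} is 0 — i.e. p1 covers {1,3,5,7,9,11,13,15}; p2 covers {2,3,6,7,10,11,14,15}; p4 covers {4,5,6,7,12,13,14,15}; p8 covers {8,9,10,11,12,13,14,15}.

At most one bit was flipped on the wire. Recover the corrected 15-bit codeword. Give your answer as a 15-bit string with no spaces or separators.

111001000011011

s1 (pos 1,3,5,7,9,11,13,15): 1⊕1⊕1⊕0⊕0⊕1⊕0⊕1 = 1
s2 (pos 2,3,6,7,10,11,14,15): 1⊕1⊕1⊕0⊕0⊕1⊕1⊕1 = 0
s4 (pos 4,5,6,7,12,13,14,15): 0⊕1⊕1⊕0⊕1⊕0⊕1⊕1 = 1
s8 (pos 8,9,10,11,12,13,14,15): 0⊕0⊕0⊕1⊕1⊕0⊕1⊕1 = 0
Syndrome s8…s1 = 0101 → error at position 5.
Flip position 5: 111011000011011 → 111001000011011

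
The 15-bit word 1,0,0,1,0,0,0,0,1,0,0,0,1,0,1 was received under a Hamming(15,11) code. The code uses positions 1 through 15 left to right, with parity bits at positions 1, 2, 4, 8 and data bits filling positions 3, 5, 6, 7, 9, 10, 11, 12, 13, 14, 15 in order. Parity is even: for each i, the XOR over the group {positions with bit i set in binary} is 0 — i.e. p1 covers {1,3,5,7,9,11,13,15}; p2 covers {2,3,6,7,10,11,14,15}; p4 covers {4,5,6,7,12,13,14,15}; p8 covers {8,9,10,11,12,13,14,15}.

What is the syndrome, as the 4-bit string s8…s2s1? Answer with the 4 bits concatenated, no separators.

s1 (pos 1,3,5,7,9,11,13,15): 1⊕0⊕0⊕0⊕1⊕0⊕1⊕1 = 0
s2 (pos 2,3,6,7,10,11,14,15): 0⊕0⊕0⊕0⊕0⊕0⊕0⊕1 = 1
s4 (pos 4,5,6,7,12,13,14,15): 1⊕0⊕0⊕0⊕0⊕1⊕0⊕1 = 1
s8 (pos 8,9,10,11,12,13,14,15): 0⊕1⊕0⊕0⊕0⊕1⊕0⊕1 = 1
Syndrome s8…s1 = 1110 → error at position 14.

1110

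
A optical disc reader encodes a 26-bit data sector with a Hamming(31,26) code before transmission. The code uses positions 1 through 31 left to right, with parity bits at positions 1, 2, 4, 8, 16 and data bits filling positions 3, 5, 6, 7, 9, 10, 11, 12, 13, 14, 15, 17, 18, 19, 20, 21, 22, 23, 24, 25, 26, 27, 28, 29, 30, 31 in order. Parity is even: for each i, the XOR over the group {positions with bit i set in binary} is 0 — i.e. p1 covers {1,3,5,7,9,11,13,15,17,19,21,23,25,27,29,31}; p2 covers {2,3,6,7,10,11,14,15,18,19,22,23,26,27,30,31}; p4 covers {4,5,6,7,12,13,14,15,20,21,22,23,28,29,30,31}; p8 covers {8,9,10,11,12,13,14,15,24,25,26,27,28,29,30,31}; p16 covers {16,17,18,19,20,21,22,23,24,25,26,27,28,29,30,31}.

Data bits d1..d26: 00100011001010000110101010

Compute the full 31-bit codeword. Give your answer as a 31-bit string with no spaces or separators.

Place data at non-parity positions: p1 p2 0 p4 0 1 0 p8 0 0 1 1 0 0 1 p16 0 1 0 0 0 0 1 1 0 1 0 1 0 1 0
p1 (pos 1,3,5,7,9,11,13,15,17,19,21,23,25,27,29,31): XOR of data positions = 0⊕0⊕0⊕0⊕1⊕0⊕1⊕0⊕0⊕0⊕1⊕0⊕0⊕0⊕0 = 1
p2 (pos 2,3,6,7,10,11,14,15,18,19,22,23,26,27,30,31): XOR of data positions = 0⊕1⊕0⊕0⊕1⊕0⊕1⊕1⊕0⊕0⊕1⊕1⊕0⊕1⊕0 = 1
p4 (pos 4,5,6,7,12,13,14,15,20,21,22,23,28,29,30,31): XOR of data positions = 0⊕1⊕0⊕1⊕0⊕0⊕1⊕0⊕0⊕0⊕1⊕1⊕0⊕1⊕0 = 0
p8 (pos 8,9,10,11,12,13,14,15,24,25,26,27,28,29,30,31): XOR of data positions = 0⊕0⊕1⊕1⊕0⊕0⊕1⊕1⊕0⊕1⊕0⊕1⊕0⊕1⊕0 = 1
p16 (pos 16,17,18,19,20,21,22,23,24,25,26,27,28,29,30,31): XOR of data positions = 0⊕1⊕0⊕0⊕0⊕0⊕1⊕1⊕0⊕1⊕0⊕1⊕0⊕1⊕0 = 0
Codeword: 1100010100110010010000110101010

1100010100110010010000110101010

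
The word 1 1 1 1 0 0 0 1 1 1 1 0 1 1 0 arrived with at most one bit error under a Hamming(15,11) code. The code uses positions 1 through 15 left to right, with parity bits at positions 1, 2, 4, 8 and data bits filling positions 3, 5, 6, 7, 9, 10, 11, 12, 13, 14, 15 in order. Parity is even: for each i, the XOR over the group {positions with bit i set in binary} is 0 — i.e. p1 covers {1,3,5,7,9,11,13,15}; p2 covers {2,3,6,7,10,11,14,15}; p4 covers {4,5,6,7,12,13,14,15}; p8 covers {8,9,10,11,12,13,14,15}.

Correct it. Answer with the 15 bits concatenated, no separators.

111100111110110

s1 (pos 1,3,5,7,9,11,13,15): 1⊕1⊕0⊕0⊕1⊕1⊕1⊕0 = 1
s2 (pos 2,3,6,7,10,11,14,15): 1⊕1⊕0⊕0⊕1⊕1⊕1⊕0 = 1
s4 (pos 4,5,6,7,12,13,14,15): 1⊕0⊕0⊕0⊕0⊕1⊕1⊕0 = 1
s8 (pos 8,9,10,11,12,13,14,15): 1⊕1⊕1⊕1⊕0⊕1⊕1⊕0 = 0
Syndrome s8…s1 = 0111 → error at position 7.
Flip position 7: 111100011110110 → 111100111110110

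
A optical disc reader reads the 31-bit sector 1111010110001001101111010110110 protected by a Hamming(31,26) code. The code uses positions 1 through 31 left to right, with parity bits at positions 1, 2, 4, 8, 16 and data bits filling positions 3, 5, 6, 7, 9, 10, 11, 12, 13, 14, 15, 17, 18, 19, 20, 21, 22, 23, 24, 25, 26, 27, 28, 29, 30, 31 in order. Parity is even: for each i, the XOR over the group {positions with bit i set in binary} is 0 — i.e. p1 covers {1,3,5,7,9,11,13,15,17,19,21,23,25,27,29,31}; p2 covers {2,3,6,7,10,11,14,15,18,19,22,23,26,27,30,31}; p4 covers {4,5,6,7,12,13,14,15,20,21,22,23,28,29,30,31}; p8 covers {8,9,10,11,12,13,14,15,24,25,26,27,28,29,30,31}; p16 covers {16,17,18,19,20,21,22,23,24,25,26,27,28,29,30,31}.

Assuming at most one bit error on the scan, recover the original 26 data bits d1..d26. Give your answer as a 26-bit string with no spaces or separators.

s1 (pos 1,3,5,7,9,11,13,15,17,19,21,23,25,27,29,31): 1⊕1⊕0⊕0⊕1⊕0⊕1⊕0⊕1⊕1⊕1⊕0⊕0⊕1⊕1⊕0 = 1
s2 (pos 2,3,6,7,10,11,14,15,18,19,22,23,26,27,30,31): 1⊕1⊕1⊕0⊕0⊕0⊕0⊕0⊕0⊕1⊕1⊕0⊕1⊕1⊕1⊕0 = 0
s4 (pos 4,5,6,7,12,13,14,15,20,21,22,23,28,29,30,31): 1⊕0⊕1⊕0⊕0⊕1⊕0⊕0⊕1⊕1⊕1⊕0⊕0⊕1⊕1⊕0 = 0
s8 (pos 8,9,10,11,12,13,14,15,24,25,26,27,28,29,30,31): 1⊕1⊕0⊕0⊕0⊕1⊕0⊕0⊕1⊕0⊕1⊕1⊕0⊕1⊕1⊕0 = 0
s16 (pos 16,17,18,19,20,21,22,23,24,25,26,27,28,29,30,31): 1⊕1⊕0⊕1⊕1⊕1⊕1⊕0⊕1⊕0⊕1⊕1⊕0⊕1⊕1⊕0 = 1
Syndrome s16…s1 = 10001 → error at position 17.
Flip position 17: 1111010110001001101111010110110 → 1111010110001001001111010110110
Read data bits from positions 3,5,6,7,9,10,11,12,13,14,15,17,18,19,20,21,22,23,24,25,26,27,28,29,30,31: 10101000100001111010110110

10101000100001111010110110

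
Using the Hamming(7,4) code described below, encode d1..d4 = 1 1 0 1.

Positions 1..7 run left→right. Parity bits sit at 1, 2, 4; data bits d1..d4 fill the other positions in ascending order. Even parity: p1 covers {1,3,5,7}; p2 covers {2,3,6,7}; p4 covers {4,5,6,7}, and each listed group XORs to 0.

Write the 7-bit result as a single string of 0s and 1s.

1010101

Place data at non-parity positions: p1 p2 1 p4 1 0 1
p1 (pos 1,3,5,7): XOR of data positions = 1⊕1⊕1 = 1
p2 (pos 2,3,6,7): XOR of data positions = 1⊕0⊕1 = 0
p4 (pos 4,5,6,7): XOR of data positions = 1⊕0⊕1 = 0
Codeword: 1010101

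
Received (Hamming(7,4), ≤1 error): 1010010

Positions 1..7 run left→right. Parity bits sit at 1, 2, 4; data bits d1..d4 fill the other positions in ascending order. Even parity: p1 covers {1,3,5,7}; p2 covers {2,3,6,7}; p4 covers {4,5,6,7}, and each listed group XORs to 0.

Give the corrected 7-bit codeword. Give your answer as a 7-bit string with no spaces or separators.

s1 (pos 1,3,5,7): 1⊕1⊕0⊕0 = 0
s2 (pos 2,3,6,7): 0⊕1⊕1⊕0 = 0
s4 (pos 4,5,6,7): 0⊕0⊕1⊕0 = 1
Syndrome s4…s1 = 100 → error at position 4.
Flip position 4: 1010010 → 1011010

1011010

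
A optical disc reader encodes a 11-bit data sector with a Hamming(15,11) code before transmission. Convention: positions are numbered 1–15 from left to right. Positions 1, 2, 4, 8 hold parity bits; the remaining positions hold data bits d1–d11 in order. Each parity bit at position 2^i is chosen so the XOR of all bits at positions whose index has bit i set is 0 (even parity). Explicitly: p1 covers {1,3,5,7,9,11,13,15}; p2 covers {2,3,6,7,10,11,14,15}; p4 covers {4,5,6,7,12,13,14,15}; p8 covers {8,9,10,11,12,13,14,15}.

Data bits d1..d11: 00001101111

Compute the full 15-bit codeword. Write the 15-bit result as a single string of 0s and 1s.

Place data at non-parity positions: p1 p2 0 p4 0 0 0 p8 1 1 0 1 1 1 1
p1 (pos 1,3,5,7,9,11,13,15): XOR of data positions = 0⊕0⊕0⊕1⊕0⊕1⊕1 = 1
p2 (pos 2,3,6,7,10,11,14,15): XOR of data positions = 0⊕0⊕0⊕1⊕0⊕1⊕1 = 1
p4 (pos 4,5,6,7,12,13,14,15): XOR of data positions = 0⊕0⊕0⊕1⊕1⊕1⊕1 = 0
p8 (pos 8,9,10,11,12,13,14,15): XOR of data positions = 1⊕1⊕0⊕1⊕1⊕1⊕1 = 0
Codeword: 110000001101111

110000001101111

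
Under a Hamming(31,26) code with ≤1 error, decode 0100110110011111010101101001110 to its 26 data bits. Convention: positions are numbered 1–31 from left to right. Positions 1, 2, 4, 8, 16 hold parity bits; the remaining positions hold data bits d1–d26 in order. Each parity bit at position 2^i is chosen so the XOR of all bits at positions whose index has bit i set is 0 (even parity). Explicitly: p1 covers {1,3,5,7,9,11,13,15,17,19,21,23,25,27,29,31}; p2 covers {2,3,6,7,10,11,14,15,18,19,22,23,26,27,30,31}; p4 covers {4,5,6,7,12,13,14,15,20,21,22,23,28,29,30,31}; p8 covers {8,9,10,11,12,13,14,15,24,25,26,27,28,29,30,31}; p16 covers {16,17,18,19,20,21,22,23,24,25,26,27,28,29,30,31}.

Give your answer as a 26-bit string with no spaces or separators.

s1 (pos 1,3,5,7,9,11,13,15,17,19,21,23,25,27,29,31): 0⊕0⊕1⊕0⊕1⊕0⊕1⊕1⊕0⊕0⊕0⊕1⊕1⊕0⊕1⊕0 = 1
s2 (pos 2,3,6,7,10,11,14,15,18,19,22,23,26,27,30,31): 1⊕0⊕1⊕0⊕0⊕0⊕1⊕1⊕1⊕0⊕1⊕1⊕0⊕0⊕1⊕0 = 0
s4 (pos 4,5,6,7,12,13,14,15,20,21,22,23,28,29,30,31): 0⊕1⊕1⊕0⊕1⊕1⊕1⊕1⊕1⊕0⊕1⊕1⊕1⊕1⊕1⊕0 = 0
s8 (pos 8,9,10,11,12,13,14,15,24,25,26,27,28,29,30,31): 1⊕1⊕0⊕0⊕1⊕1⊕1⊕1⊕0⊕1⊕0⊕0⊕1⊕1⊕1⊕0 = 0
s16 (pos 16,17,18,19,20,21,22,23,24,25,26,27,28,29,30,31): 1⊕0⊕1⊕0⊕1⊕0⊕1⊕1⊕0⊕1⊕0⊕0⊕1⊕1⊕1⊕0 = 1
Syndrome s16…s1 = 10001 → error at position 17.
Flip position 17: 0100110110011111010101101001110 → 0100110110011111110101101001110
Read data bits from positions 3,5,6,7,9,10,11,12,13,14,15,17,18,19,20,21,22,23,24,25,26,27,28,29,30,31: 01101001111110101101001110

01101001111110101101001110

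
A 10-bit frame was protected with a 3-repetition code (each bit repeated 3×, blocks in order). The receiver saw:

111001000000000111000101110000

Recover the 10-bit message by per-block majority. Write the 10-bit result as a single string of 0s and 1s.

Block 1 (111): 3 ones → 1
Block 2 (001): 1 one → 0
Block 3 (000): 0 ones → 0
Block 4 (000): 0 ones → 0
Block 5 (000): 0 ones → 0
Block 6 (111): 3 ones → 1
Block 7 (000): 0 ones → 0
Block 8 (101): 2 ones → 1
Block 9 (110): 2 ones → 1
Block 10 (000): 0 ones → 0

1000010110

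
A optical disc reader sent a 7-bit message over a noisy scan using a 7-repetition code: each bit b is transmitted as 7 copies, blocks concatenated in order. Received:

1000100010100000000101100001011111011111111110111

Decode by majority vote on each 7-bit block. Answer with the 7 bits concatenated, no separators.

Block 1 (1000100): 2 ones → 0
Block 2 (0101000): 2 ones → 0
Block 3 (0000010): 1 one → 0
Block 4 (1100001): 3 ones → 0
Block 5 (0111110): 5 ones → 1
Block 6 (1111111): 7 ones → 1
Block 7 (1110111): 6 ones → 1

0000111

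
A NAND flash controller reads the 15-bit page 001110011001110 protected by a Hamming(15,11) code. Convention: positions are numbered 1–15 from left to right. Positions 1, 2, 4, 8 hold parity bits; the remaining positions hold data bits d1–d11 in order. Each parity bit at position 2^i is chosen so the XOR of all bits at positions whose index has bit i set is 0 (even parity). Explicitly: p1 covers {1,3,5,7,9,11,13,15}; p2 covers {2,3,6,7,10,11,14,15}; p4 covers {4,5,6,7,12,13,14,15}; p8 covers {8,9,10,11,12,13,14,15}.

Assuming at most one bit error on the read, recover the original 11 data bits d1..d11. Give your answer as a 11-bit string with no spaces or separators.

11001000110

s1 (pos 1,3,5,7,9,11,13,15): 0⊕1⊕1⊕0⊕1⊕0⊕1⊕0 = 0
s2 (pos 2,3,6,7,10,11,14,15): 0⊕1⊕0⊕0⊕0⊕0⊕1⊕0 = 0
s4 (pos 4,5,6,7,12,13,14,15): 1⊕1⊕0⊕0⊕1⊕1⊕1⊕0 = 1
s8 (pos 8,9,10,11,12,13,14,15): 1⊕1⊕0⊕0⊕1⊕1⊕1⊕0 = 1
Syndrome s8…s1 = 1100 → error at position 12.
Flip position 12: 001110011001110 → 001110011000110
Read data bits from positions 3,5,6,7,9,10,11,12,13,14,15: 11001000110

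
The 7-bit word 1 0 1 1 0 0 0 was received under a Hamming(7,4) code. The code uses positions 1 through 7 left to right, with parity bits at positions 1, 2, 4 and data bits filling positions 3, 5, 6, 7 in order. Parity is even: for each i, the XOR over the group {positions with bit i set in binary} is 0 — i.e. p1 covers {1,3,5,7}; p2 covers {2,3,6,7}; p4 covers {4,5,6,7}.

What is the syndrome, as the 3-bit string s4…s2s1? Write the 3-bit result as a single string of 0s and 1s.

s1 (pos 1,3,5,7): 1⊕1⊕0⊕0 = 0
s2 (pos 2,3,6,7): 0⊕1⊕0⊕0 = 1
s4 (pos 4,5,6,7): 1⊕0⊕0⊕0 = 1
Syndrome s4…s1 = 110 → error at position 6.

110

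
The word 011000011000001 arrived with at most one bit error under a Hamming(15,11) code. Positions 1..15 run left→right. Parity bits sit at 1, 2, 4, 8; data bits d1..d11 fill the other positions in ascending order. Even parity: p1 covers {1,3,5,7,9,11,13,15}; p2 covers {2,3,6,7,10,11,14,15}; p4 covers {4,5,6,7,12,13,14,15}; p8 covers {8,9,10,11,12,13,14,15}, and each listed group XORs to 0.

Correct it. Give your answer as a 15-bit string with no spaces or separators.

s1 (pos 1,3,5,7,9,11,13,15): 0⊕1⊕0⊕0⊕1⊕0⊕0⊕1 = 1
s2 (pos 2,3,6,7,10,11,14,15): 1⊕1⊕0⊕0⊕0⊕0⊕0⊕1 = 1
s4 (pos 4,5,6,7,12,13,14,15): 0⊕0⊕0⊕0⊕0⊕0⊕0⊕1 = 1
s8 (pos 8,9,10,11,12,13,14,15): 1⊕1⊕0⊕0⊕0⊕0⊕0⊕1 = 1
Syndrome s8…s1 = 1111 → error at position 15.
Flip position 15: 011000011000001 → 011000011000000

011000011000000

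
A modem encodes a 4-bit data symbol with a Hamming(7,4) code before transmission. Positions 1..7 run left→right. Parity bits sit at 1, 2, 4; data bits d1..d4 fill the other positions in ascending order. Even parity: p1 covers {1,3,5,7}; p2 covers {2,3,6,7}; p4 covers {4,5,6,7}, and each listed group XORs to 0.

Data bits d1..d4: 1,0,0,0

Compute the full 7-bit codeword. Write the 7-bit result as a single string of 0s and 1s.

Place data at non-parity positions: p1 p2 1 p4 0 0 0
p1 (pos 1,3,5,7): XOR of data positions = 1⊕0⊕0 = 1
p2 (pos 2,3,6,7): XOR of data positions = 1⊕0⊕0 = 1
p4 (pos 4,5,6,7): XOR of data positions = 0⊕0⊕0 = 0
Codeword: 1110000

1110000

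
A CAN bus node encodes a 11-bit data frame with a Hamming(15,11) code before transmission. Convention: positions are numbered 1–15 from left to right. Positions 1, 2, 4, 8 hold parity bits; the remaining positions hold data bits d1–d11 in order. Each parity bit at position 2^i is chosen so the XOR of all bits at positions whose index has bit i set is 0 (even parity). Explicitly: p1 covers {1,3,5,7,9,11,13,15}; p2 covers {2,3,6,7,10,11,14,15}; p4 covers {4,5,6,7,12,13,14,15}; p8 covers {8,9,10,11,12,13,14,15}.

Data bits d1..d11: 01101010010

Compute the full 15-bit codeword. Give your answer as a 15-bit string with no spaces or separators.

110111011010010

Place data at non-parity positions: p1 p2 0 p4 1 1 0 p8 1 0 1 0 0 1 0
p1 (pos 1,3,5,7,9,11,13,15): XOR of data positions = 0⊕1⊕0⊕1⊕1⊕0⊕0 = 1
p2 (pos 2,3,6,7,10,11,14,15): XOR of data positions = 0⊕1⊕0⊕0⊕1⊕1⊕0 = 1
p4 (pos 4,5,6,7,12,13,14,15): XOR of data positions = 1⊕1⊕0⊕0⊕0⊕1⊕0 = 1
p8 (pos 8,9,10,11,12,13,14,15): XOR of data positions = 1⊕0⊕1⊕0⊕0⊕1⊕0 = 1
Codeword: 110111011010010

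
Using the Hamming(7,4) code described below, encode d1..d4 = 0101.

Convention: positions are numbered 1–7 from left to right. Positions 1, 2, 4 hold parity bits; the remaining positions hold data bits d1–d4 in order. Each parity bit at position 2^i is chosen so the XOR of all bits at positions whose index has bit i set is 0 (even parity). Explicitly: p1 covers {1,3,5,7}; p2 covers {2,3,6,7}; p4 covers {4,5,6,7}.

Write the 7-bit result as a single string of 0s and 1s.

0100101

Place data at non-parity positions: p1 p2 0 p4 1 0 1
p1 (pos 1,3,5,7): XOR of data positions = 0⊕1⊕1 = 0
p2 (pos 2,3,6,7): XOR of data positions = 0⊕0⊕1 = 1
p4 (pos 4,5,6,7): XOR of data positions = 1⊕0⊕1 = 0
Codeword: 0100101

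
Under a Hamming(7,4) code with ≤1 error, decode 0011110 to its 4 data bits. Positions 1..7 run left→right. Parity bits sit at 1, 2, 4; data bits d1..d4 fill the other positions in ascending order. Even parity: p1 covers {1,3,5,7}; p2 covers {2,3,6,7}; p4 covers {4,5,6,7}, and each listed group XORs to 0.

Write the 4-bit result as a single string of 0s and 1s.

1110

s1 (pos 1,3,5,7): 0⊕1⊕1⊕0 = 0
s2 (pos 2,3,6,7): 0⊕1⊕1⊕0 = 0
s4 (pos 4,5,6,7): 1⊕1⊕1⊕0 = 1
Syndrome s4…s1 = 100 → error at position 4.
Flip position 4: 0011110 → 0010110
Read data bits from positions 3,5,6,7: 1110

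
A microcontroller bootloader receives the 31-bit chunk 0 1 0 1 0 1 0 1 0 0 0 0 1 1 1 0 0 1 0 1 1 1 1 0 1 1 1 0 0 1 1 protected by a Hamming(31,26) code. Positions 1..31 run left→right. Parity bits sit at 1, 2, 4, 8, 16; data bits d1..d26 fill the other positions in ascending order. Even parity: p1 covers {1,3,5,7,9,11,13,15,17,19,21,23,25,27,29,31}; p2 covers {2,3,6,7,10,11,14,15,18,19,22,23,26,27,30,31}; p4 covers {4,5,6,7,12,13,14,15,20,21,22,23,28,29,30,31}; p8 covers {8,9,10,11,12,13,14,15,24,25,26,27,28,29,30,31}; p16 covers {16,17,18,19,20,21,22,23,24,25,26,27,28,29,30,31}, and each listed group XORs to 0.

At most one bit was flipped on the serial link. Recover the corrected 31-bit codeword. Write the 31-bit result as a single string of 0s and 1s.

0101010100001100010111101110011

s1 (pos 1,3,5,7,9,11,13,15,17,19,21,23,25,27,29,31): 0⊕0⊕0⊕0⊕0⊕0⊕1⊕1⊕0⊕0⊕1⊕1⊕1⊕1⊕0⊕1 = 1
s2 (pos 2,3,6,7,10,11,14,15,18,19,22,23,26,27,30,31): 1⊕0⊕1⊕0⊕0⊕0⊕1⊕1⊕1⊕0⊕1⊕1⊕1⊕1⊕1⊕1 = 1
s4 (pos 4,5,6,7,12,13,14,15,20,21,22,23,28,29,30,31): 1⊕0⊕1⊕0⊕0⊕1⊕1⊕1⊕1⊕1⊕1⊕1⊕0⊕0⊕1⊕1 = 1
s8 (pos 8,9,10,11,12,13,14,15,24,25,26,27,28,29,30,31): 1⊕0⊕0⊕0⊕0⊕1⊕1⊕1⊕0⊕1⊕1⊕1⊕0⊕0⊕1⊕1 = 1
s16 (pos 16,17,18,19,20,21,22,23,24,25,26,27,28,29,30,31): 0⊕0⊕1⊕0⊕1⊕1⊕1⊕1⊕0⊕1⊕1⊕1⊕0⊕0⊕1⊕1 = 0
Syndrome s16…s1 = 01111 → error at position 15.
Flip position 15: 0101010100001110010111101110011 → 0101010100001100010111101110011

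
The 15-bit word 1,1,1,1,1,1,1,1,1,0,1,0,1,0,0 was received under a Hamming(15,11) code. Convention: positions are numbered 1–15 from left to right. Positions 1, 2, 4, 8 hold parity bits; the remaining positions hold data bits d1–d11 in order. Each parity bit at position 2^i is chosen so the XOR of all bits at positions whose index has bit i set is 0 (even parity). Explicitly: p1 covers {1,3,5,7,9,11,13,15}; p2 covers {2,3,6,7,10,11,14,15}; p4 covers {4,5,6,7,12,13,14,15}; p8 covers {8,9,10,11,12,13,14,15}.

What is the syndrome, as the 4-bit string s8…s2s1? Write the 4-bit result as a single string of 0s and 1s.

s1 (pos 1,3,5,7,9,11,13,15): 1⊕1⊕1⊕1⊕1⊕1⊕1⊕0 = 1
s2 (pos 2,3,6,7,10,11,14,15): 1⊕1⊕1⊕1⊕0⊕1⊕0⊕0 = 1
s4 (pos 4,5,6,7,12,13,14,15): 1⊕1⊕1⊕1⊕0⊕1⊕0⊕0 = 1
s8 (pos 8,9,10,11,12,13,14,15): 1⊕1⊕0⊕1⊕0⊕1⊕0⊕0 = 0
Syndrome s8…s1 = 0111 → error at position 7.

0111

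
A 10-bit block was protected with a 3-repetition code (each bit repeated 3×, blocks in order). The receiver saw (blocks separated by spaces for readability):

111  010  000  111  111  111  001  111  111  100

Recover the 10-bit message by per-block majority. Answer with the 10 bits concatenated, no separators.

Block 1 (111): 3 ones → 1
Block 2 (010): 1 one → 0
Block 3 (000): 0 ones → 0
Block 4 (111): 3 ones → 1
Block 5 (111): 3 ones → 1
Block 6 (111): 3 ones → 1
Block 7 (001): 1 one → 0
Block 8 (111): 3 ones → 1
Block 9 (111): 3 ones → 1
Block 10 (100): 1 one → 0

1001110110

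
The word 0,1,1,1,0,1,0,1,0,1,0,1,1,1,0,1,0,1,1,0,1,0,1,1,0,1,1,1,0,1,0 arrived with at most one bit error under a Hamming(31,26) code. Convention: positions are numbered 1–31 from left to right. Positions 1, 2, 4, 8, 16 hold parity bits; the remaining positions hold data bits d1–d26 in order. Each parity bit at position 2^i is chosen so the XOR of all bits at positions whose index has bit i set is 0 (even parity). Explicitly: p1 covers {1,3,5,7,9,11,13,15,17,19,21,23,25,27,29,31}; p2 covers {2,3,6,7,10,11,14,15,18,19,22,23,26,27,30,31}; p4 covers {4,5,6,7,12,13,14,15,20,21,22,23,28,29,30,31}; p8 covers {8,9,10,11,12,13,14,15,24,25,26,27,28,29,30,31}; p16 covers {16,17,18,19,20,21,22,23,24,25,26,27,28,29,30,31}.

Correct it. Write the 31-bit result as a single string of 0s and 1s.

0111000101011101011010110111010

s1 (pos 1,3,5,7,9,11,13,15,17,19,21,23,25,27,29,31): 0⊕1⊕0⊕0⊕0⊕0⊕1⊕0⊕0⊕1⊕1⊕1⊕0⊕1⊕0⊕0 = 0
s2 (pos 2,3,6,7,10,11,14,15,18,19,22,23,26,27,30,31): 1⊕1⊕1⊕0⊕1⊕0⊕1⊕0⊕1⊕1⊕0⊕1⊕1⊕1⊕1⊕0 = 1
s4 (pos 4,5,6,7,12,13,14,15,20,21,22,23,28,29,30,31): 1⊕0⊕1⊕0⊕1⊕1⊕1⊕0⊕0⊕1⊕0⊕1⊕1⊕0⊕1⊕0 = 1
s8 (pos 8,9,10,11,12,13,14,15,24,25,26,27,28,29,30,31): 1⊕0⊕1⊕0⊕1⊕1⊕1⊕0⊕1⊕0⊕1⊕1⊕1⊕0⊕1⊕0 = 0
s16 (pos 16,17,18,19,20,21,22,23,24,25,26,27,28,29,30,31): 1⊕0⊕1⊕1⊕0⊕1⊕0⊕1⊕1⊕0⊕1⊕1⊕1⊕0⊕1⊕0 = 0
Syndrome s16…s1 = 00110 → error at position 6.
Flip position 6: 0111010101011101011010110111010 → 0111000101011101011010110111010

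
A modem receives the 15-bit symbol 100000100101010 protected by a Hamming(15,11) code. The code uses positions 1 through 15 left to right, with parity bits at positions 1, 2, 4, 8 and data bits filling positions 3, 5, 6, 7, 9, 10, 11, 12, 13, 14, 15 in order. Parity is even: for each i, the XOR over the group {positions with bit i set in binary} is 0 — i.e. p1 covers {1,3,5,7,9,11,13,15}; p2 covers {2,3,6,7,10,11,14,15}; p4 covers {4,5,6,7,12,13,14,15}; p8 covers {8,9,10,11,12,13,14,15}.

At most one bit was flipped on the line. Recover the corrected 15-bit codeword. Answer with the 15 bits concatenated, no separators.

s1 (pos 1,3,5,7,9,11,13,15): 1⊕0⊕0⊕1⊕0⊕0⊕0⊕0 = 0
s2 (pos 2,3,6,7,10,11,14,15): 0⊕0⊕0⊕1⊕1⊕0⊕1⊕0 = 1
s4 (pos 4,5,6,7,12,13,14,15): 0⊕0⊕0⊕1⊕1⊕0⊕1⊕0 = 1
s8 (pos 8,9,10,11,12,13,14,15): 0⊕0⊕1⊕0⊕1⊕0⊕1⊕0 = 1
Syndrome s8…s1 = 1110 → error at position 14.
Flip position 14: 100000100101010 → 100000100101000

100000100101000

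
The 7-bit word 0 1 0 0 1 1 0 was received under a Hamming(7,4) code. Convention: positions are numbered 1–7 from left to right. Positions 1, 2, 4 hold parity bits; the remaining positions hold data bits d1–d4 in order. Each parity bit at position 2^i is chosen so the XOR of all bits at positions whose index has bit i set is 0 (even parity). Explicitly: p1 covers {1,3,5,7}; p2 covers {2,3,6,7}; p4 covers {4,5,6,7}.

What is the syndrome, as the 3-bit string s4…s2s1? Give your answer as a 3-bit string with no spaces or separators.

s1 (pos 1,3,5,7): 0⊕0⊕1⊕0 = 1
s2 (pos 2,3,6,7): 1⊕0⊕1⊕0 = 0
s4 (pos 4,5,6,7): 0⊕1⊕1⊕0 = 0
Syndrome s4…s1 = 001 → error at position 1.

001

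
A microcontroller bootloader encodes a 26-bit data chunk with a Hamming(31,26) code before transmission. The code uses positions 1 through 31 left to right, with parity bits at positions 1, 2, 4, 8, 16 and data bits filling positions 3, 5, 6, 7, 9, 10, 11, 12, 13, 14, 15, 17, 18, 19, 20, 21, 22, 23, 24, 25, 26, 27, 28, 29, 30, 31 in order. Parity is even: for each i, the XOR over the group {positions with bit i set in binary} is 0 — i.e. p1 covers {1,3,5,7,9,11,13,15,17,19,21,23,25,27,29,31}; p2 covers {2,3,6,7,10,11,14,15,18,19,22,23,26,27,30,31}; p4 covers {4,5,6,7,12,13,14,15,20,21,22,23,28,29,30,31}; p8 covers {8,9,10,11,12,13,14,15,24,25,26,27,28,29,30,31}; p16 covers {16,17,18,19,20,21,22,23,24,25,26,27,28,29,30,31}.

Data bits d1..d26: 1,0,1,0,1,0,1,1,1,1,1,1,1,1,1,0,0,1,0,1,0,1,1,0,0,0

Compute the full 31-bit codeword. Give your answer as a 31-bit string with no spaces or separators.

0110010110111110111100101011000

Place data at non-parity positions: p1 p2 1 p4 0 1 0 p8 1 0 1 1 1 1 1 p16 1 1 1 1 0 0 1 0 1 0 1 1 0 0 0
p1 (pos 1,3,5,7,9,11,13,15,17,19,21,23,25,27,29,31): XOR of data positions = 1⊕0⊕0⊕1⊕1⊕1⊕1⊕1⊕1⊕0⊕1⊕1⊕1⊕0⊕0 = 0
p2 (pos 2,3,6,7,10,11,14,15,18,19,22,23,26,27,30,31): XOR of data positions = 1⊕1⊕0⊕0⊕1⊕1⊕1⊕1⊕1⊕0⊕1⊕0⊕1⊕0⊕0 = 1
p4 (pos 4,5,6,7,12,13,14,15,20,21,22,23,28,29,30,31): XOR of data positions = 0⊕1⊕0⊕1⊕1⊕1⊕1⊕1⊕0⊕0⊕1⊕1⊕0⊕0⊕0 = 0
p8 (pos 8,9,10,11,12,13,14,15,24,25,26,27,28,29,30,31): XOR of data positions = 1⊕0⊕1⊕1⊕1⊕1⊕1⊕0⊕1⊕0⊕1⊕1⊕0⊕0⊕0 = 1
p16 (pos 16,17,18,19,20,21,22,23,24,25,26,27,28,29,30,31): XOR of data positions = 1⊕1⊕1⊕1⊕0⊕0⊕1⊕0⊕1⊕0⊕1⊕1⊕0⊕0⊕0 = 0
Codeword: 0110010110111110111100101011000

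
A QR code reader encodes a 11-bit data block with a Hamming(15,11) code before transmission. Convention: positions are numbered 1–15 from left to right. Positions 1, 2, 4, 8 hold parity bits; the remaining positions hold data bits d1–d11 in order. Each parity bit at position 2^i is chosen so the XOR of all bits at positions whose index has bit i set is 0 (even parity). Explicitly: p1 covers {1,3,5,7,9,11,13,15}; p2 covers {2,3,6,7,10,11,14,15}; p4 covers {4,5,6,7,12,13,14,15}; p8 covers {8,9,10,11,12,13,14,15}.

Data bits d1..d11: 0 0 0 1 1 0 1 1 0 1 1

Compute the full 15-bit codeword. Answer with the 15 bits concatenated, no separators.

000000111011011

Place data at non-parity positions: p1 p2 0 p4 0 0 1 p8 1 0 1 1 0 1 1
p1 (pos 1,3,5,7,9,11,13,15): XOR of data positions = 0⊕0⊕1⊕1⊕1⊕0⊕1 = 0
p2 (pos 2,3,6,7,10,11,14,15): XOR of data positions = 0⊕0⊕1⊕0⊕1⊕1⊕1 = 0
p4 (pos 4,5,6,7,12,13,14,15): XOR of data positions = 0⊕0⊕1⊕1⊕0⊕1⊕1 = 0
p8 (pos 8,9,10,11,12,13,14,15): XOR of data positions = 1⊕0⊕1⊕1⊕0⊕1⊕1 = 1
Codeword: 000000111011011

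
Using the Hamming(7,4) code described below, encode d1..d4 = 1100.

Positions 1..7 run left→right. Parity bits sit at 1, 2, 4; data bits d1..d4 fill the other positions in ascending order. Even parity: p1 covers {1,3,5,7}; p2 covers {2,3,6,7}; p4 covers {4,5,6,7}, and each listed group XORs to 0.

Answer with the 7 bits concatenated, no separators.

Place data at non-parity positions: p1 p2 1 p4 1 0 0
p1 (pos 1,3,5,7): XOR of data positions = 1⊕1⊕0 = 0
p2 (pos 2,3,6,7): XOR of data positions = 1⊕0⊕0 = 1
p4 (pos 4,5,6,7): XOR of data positions = 1⊕0⊕0 = 1
Codeword: 0111100

0111100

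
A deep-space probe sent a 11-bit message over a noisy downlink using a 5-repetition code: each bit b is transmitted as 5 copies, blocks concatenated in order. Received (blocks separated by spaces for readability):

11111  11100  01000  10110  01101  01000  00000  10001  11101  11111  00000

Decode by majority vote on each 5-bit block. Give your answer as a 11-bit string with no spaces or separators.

Block 1 (11111): 5 ones → 1
Block 2 (11100): 3 ones → 1
Block 3 (01000): 1 one → 0
Block 4 (10110): 3 ones → 1
Block 5 (01101): 3 ones → 1
Block 6 (01000): 1 one → 0
Block 7 (00000): 0 ones → 0
Block 8 (10001): 2 ones → 0
Block 9 (11101): 4 ones → 1
Block 10 (11111): 5 ones → 1
Block 11 (00000): 0 ones → 0

11011000110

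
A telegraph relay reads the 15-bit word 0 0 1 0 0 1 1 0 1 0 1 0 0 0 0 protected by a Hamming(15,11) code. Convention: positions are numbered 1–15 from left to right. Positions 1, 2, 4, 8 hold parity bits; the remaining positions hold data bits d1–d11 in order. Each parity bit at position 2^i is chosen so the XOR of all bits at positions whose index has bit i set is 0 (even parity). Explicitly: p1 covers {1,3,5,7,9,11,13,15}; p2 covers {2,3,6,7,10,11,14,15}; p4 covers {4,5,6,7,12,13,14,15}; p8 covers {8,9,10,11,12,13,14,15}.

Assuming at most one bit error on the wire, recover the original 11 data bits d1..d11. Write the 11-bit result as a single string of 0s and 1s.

10111010000

s1 (pos 1,3,5,7,9,11,13,15): 0⊕1⊕0⊕1⊕1⊕1⊕0⊕0 = 0
s2 (pos 2,3,6,7,10,11,14,15): 0⊕1⊕1⊕1⊕0⊕1⊕0⊕0 = 0
s4 (pos 4,5,6,7,12,13,14,15): 0⊕0⊕1⊕1⊕0⊕0⊕0⊕0 = 0
s8 (pos 8,9,10,11,12,13,14,15): 0⊕1⊕0⊕1⊕0⊕0⊕0⊕0 = 0
Syndrome s8…s1 = 0000 → no error.
Read data bits from positions 3,5,6,7,9,10,11,12,13,14,15: 10111010000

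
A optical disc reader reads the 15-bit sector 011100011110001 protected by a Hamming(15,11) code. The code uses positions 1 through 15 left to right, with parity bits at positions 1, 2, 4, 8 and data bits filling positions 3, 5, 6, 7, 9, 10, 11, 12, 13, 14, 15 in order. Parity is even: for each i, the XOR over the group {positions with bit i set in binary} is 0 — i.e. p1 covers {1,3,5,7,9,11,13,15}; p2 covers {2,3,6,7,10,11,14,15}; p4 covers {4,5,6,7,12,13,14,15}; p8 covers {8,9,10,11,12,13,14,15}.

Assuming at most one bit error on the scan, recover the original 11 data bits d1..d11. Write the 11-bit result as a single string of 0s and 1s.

10001010001

s1 (pos 1,3,5,7,9,11,13,15): 0⊕1⊕0⊕0⊕1⊕1⊕0⊕1 = 0
s2 (pos 2,3,6,7,10,11,14,15): 1⊕1⊕0⊕0⊕1⊕1⊕0⊕1 = 1
s4 (pos 4,5,6,7,12,13,14,15): 1⊕0⊕0⊕0⊕0⊕0⊕0⊕1 = 0
s8 (pos 8,9,10,11,12,13,14,15): 1⊕1⊕1⊕1⊕0⊕0⊕0⊕1 = 1
Syndrome s8…s1 = 1010 → error at position 10.
Flip position 10: 011100011110001 → 011100011010001
Read data bits from positions 3,5,6,7,9,10,11,12,13,14,15: 10001010001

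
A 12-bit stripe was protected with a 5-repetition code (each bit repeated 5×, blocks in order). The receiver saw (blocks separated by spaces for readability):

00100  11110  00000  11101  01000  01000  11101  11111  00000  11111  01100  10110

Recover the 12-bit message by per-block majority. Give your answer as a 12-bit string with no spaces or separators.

Block 1 (00100): 1 one → 0
Block 2 (11110): 4 ones → 1
Block 3 (00000): 0 ones → 0
Block 4 (11101): 4 ones → 1
Block 5 (01000): 1 one → 0
Block 6 (01000): 1 one → 0
Block 7 (11101): 4 ones → 1
Block 8 (11111): 5 ones → 1
Block 9 (00000): 0 ones → 0
Block 10 (11111): 5 ones → 1
Block 11 (01100): 2 ones → 0
Block 12 (10110): 3 ones → 1

010100110101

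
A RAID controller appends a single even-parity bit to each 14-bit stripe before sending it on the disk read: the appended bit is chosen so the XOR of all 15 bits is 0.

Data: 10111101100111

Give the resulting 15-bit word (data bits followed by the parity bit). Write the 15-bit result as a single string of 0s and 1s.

XOR of the 14 data bits: 1⊕0⊕1⊕1⊕1⊕1⊕0⊕1⊕1⊕0⊕0⊕1⊕1⊕1 = 0
Parity bit = 0 (so all 15 bits XOR to 0).

101111011001110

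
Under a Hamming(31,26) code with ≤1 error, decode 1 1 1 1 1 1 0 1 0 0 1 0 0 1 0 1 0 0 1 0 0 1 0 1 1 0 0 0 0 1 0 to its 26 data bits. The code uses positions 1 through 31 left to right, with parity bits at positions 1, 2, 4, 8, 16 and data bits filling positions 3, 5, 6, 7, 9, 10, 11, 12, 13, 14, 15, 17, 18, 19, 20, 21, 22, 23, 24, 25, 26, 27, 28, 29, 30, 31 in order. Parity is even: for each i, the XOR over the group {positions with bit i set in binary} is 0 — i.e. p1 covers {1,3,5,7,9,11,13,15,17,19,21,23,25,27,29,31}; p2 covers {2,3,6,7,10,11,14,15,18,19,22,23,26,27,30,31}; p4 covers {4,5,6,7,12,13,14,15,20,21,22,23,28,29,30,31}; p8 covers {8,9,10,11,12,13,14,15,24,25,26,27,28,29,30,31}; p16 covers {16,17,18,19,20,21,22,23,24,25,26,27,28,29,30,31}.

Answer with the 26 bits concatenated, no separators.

s1 (pos 1,3,5,7,9,11,13,15,17,19,21,23,25,27,29,31): 1⊕1⊕1⊕0⊕0⊕1⊕0⊕0⊕0⊕1⊕0⊕0⊕1⊕0⊕0⊕0 = 0
s2 (pos 2,3,6,7,10,11,14,15,18,19,22,23,26,27,30,31): 1⊕1⊕1⊕0⊕0⊕1⊕1⊕0⊕0⊕1⊕1⊕0⊕0⊕0⊕1⊕0 = 0
s4 (pos 4,5,6,7,12,13,14,15,20,21,22,23,28,29,30,31): 1⊕1⊕1⊕0⊕0⊕0⊕1⊕0⊕0⊕0⊕1⊕0⊕0⊕0⊕1⊕0 = 0
s8 (pos 8,9,10,11,12,13,14,15,24,25,26,27,28,29,30,31): 1⊕0⊕0⊕1⊕0⊕0⊕1⊕0⊕1⊕1⊕0⊕0⊕0⊕0⊕1⊕0 = 0
s16 (pos 16,17,18,19,20,21,22,23,24,25,26,27,28,29,30,31): 1⊕0⊕0⊕1⊕0⊕0⊕1⊕0⊕1⊕1⊕0⊕0⊕0⊕0⊕1⊕0 = 0
Syndrome s16…s1 = 00000 → no error.
Read data bits from positions 3,5,6,7,9,10,11,12,13,14,15,17,18,19,20,21,22,23,24,25,26,27,28,29,30,31: 11100010010001001011000010

11100010010001001011000010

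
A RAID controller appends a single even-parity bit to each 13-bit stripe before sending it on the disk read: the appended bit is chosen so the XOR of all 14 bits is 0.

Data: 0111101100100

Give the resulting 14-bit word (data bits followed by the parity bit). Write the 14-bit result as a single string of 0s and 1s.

XOR of the 13 data bits: 0⊕1⊕1⊕1⊕1⊕0⊕1⊕1⊕0⊕0⊕1⊕0⊕0 = 1
Parity bit = 1 (so all 14 bits XOR to 0).

01111011001001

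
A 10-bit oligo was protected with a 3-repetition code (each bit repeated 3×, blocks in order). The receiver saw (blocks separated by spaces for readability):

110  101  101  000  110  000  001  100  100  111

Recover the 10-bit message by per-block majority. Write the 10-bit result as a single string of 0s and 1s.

1110100001

Block 1 (110): 2 ones → 1
Block 2 (101): 2 ones → 1
Block 3 (101): 2 ones → 1
Block 4 (000): 0 ones → 0
Block 5 (110): 2 ones → 1
Block 6 (000): 0 ones → 0
Block 7 (001): 1 one → 0
Block 8 (100): 1 one → 0
Block 9 (100): 1 one → 0
Block 10 (111): 3 ones → 1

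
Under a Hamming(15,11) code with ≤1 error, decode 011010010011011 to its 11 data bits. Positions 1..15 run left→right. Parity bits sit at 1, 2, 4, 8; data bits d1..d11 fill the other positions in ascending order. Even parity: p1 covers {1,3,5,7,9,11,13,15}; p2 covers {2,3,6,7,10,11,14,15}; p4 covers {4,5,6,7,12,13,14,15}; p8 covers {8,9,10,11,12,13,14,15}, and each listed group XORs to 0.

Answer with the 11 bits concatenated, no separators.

11000111011

s1 (pos 1,3,5,7,9,11,13,15): 0⊕1⊕1⊕0⊕0⊕1⊕0⊕1 = 0
s2 (pos 2,3,6,7,10,11,14,15): 1⊕1⊕0⊕0⊕0⊕1⊕1⊕1 = 1
s4 (pos 4,5,6,7,12,13,14,15): 0⊕1⊕0⊕0⊕1⊕0⊕1⊕1 = 0
s8 (pos 8,9,10,11,12,13,14,15): 1⊕0⊕0⊕1⊕1⊕0⊕1⊕1 = 1
Syndrome s8…s1 = 1010 → error at position 10.
Flip position 10: 011010010011011 → 011010010111011
Read data bits from positions 3,5,6,7,9,10,11,12,13,14,15: 11000111011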